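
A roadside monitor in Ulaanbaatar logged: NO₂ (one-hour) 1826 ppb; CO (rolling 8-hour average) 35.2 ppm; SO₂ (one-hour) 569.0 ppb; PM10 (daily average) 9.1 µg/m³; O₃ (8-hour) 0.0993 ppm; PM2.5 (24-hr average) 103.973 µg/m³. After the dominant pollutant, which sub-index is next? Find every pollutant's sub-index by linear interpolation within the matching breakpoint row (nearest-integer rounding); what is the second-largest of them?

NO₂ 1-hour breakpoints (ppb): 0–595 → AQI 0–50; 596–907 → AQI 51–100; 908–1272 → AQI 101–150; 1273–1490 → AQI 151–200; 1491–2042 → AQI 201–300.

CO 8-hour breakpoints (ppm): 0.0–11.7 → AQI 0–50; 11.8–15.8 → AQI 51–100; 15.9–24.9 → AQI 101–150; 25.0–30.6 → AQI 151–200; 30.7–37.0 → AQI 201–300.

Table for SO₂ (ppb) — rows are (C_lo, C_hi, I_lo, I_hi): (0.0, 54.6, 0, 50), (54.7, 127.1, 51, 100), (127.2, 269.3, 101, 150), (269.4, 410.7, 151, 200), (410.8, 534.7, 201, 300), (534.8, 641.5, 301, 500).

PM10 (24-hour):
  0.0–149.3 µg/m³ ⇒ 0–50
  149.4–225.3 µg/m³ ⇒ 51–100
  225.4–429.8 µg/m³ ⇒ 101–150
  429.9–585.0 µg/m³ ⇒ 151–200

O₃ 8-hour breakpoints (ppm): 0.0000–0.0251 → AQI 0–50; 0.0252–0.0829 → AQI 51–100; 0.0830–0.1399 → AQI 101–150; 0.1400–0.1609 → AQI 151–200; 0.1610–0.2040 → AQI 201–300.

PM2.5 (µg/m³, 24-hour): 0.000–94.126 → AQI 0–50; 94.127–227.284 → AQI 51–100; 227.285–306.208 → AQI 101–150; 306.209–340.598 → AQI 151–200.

272

NO₂: 1826 ∈ [1491, 2042] ↔ index [201, 300].
201 + (1826−1491)·(300−201)/(2042−1491) = 201 + 335·99/551 ≈ 261.19, so AQI = 261.
CO: 35.2 lies in 30.7–37.0, so I_lo=201, I_hi=300, C_lo=30.7, C_hi=37.0.
(300−201)/(37.0−30.7) × (35.2−30.7) + 201 = 99/6.3 × 4.5 + 201 ≈ 271.71 → 272.
SO₂: 569.0 lies in 534.8–641.5, so I_lo=301, I_hi=500, C_lo=534.8, C_hi=641.5.
(500−301)/(641.5−534.8) × (569.0−534.8) + 301 = 199/106.7 × 34.2 + 301 ≈ 364.78 → 365.
PM10 9.1: bracket 0.0–149.3 → index 0–50; slope 50/149.3, offset 9.1.
AQI = 0 + 50/149.3·9.1 ≈ 3.05 ⇒ 3.
O₃: row 0.0830–0.1399 (AQI 101–150). (150−101)·(0.0993−0.0830)/(0.1399−0.0830) + 101 = 49·0.0163/0.0569 + 101 ≈ 115.04 → 115.
PM2.5: row 94.127–227.284 (AQI 51–100). (100−51)·(103.973−94.127)/(227.284−94.127) + 51 = 49·9.846/133.157 + 51 ≈ 54.62 → 55.
Sub-indices: NO₂→261, CO→272, SO₂→365, PM10→3, O₃→115, PM2.5→55. Ranked high→low: 365, 272, 261, 115, 55, 3. Second-highest sub-index = 272.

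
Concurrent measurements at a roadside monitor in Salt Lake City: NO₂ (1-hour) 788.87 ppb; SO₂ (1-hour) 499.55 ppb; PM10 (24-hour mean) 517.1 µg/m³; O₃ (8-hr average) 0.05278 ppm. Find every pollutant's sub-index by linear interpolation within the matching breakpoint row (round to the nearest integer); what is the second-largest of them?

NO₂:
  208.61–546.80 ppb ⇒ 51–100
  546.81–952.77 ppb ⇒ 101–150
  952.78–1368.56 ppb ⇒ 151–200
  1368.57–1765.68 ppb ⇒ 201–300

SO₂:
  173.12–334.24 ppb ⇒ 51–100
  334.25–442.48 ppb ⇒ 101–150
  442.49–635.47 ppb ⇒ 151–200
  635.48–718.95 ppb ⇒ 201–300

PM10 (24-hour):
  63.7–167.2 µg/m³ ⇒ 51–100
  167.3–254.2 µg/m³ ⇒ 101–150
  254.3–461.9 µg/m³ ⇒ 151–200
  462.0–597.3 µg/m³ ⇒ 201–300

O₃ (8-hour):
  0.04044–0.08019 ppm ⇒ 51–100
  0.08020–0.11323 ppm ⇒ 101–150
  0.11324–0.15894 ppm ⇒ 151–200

165

NO₂: 788.87 ∈ [546.81, 952.77] ↔ index [101, 150].
101 + (788.87−546.81)·(150−101)/(952.77−546.81) = 101 + 242.06·49/405.96 ≈ 130.22, so AQI = 130.
SO₂: 499.55 lies in 442.49–635.47, so I_lo=151, I_hi=200, C_lo=442.49, C_hi=635.47.
(200−151)/(635.47−442.49) × (499.55−442.49) + 151 = 49/192.98 × 57.06 + 151 ≈ 165.49 → 165.
PM10 517.1: bracket 462.0–597.3 → index 201–300; slope 99/135.3, offset 55.1.
AQI = 201 + 99/135.3·55.1 ≈ 241.32 ⇒ 241.
O₃: 0.05278 ∈ [0.04044, 0.08019] ↔ index [51, 100].
51 + (0.05278−0.04044)·(100−51)/(0.08019−0.04044) = 51 + 0.01234·49/0.03975 ≈ 66.21, so AQI = 66.
Sub-indices: NO₂→130, SO₂→165, PM10→241, O₃→66. Ranked high→low: 241, 165, 130, 66. Second-highest sub-index = 165.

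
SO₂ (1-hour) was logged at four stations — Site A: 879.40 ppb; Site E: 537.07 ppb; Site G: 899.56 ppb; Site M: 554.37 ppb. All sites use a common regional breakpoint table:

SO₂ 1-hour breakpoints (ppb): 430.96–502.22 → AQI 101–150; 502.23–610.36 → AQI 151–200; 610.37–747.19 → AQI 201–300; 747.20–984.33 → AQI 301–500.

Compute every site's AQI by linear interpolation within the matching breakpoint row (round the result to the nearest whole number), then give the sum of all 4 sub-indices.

1183

Site A 879.40: bracket 747.20–984.33 → index 301–500; slope 199/237.13, offset 132.20.
AQI = 301 + 199/237.13·132.20 ≈ 411.94 ⇒ 412.
Site E 537.07: bracket 502.23–610.36 → index 151–200; slope 49/108.13, offset 34.84.
AQI = 151 + 49/108.13·34.84 ≈ 166.79 ⇒ 167.
Site G: 899.56 ∈ [747.20, 984.33] ↔ index [301, 500].
301 + (899.56−747.20)·(500−301)/(984.33−747.20) = 301 + 152.36·199/237.13 ≈ 428.86, so AQI = 429.
Site M: row 502.23–610.36 (AQI 151–200). (200−151)·(554.37−502.23)/(610.36−502.23) + 151 = 49·52.14/108.13 + 151 ≈ 174.63 → 175.
AQIs: Site A=412, Site E=167, Site G=429, Site M=175. Sum = 412 + 167 + 429 + 175 = 1183.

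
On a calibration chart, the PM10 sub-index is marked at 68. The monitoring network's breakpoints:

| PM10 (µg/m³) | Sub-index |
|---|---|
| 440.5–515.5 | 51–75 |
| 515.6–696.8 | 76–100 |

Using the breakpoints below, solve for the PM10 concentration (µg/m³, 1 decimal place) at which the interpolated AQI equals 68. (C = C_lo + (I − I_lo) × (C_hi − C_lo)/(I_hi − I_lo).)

493.6

AQI 68 lies in the 51–75 band, which corresponds to 440.5–515.5 µg/m³.
C = 440.5 + (68−51)×(515.5−440.5)/(75−51) = 440.5 + 17×75.0/24 ≈ 493.625 µg/m³ → 493.6 µg/m³ to 1 dp.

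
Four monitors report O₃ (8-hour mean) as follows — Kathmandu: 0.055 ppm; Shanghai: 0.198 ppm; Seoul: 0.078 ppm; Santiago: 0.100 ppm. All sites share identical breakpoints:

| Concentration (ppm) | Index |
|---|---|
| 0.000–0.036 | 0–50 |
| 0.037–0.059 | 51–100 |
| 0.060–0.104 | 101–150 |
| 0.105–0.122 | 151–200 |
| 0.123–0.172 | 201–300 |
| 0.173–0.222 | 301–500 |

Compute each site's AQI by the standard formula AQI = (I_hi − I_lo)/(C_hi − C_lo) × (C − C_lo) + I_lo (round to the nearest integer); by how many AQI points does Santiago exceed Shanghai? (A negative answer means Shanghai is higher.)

-257

Kathmandu: 0.055 ∈ [0.037, 0.059] ↔ index [51, 100].
51 + (0.055−0.037)·(100−51)/(0.059−0.037) = 51 + 0.018·49/0.022 ≈ 91.09, so AQI = 91.
Shanghai 0.198: bracket 0.173–0.222 → index 301–500; slope 199/0.049, offset 0.025.
AQI = 301 + 199/0.049·0.025 ≈ 402.53 ⇒ 403.
Seoul: 0.078 ∈ [0.060, 0.104] ↔ index [101, 150].
101 + (0.078−0.060)·(150−101)/(0.104−0.060) = 101 + 0.018·49/0.044 ≈ 121.05, so AQI = 121.
Santiago: row 0.060–0.104 (AQI 101–150). (150−101)·(0.100−0.060)/(0.104−0.060) + 101 = 49·0.040/0.044 + 101 ≈ 145.55 → 146.
AQIs: Kathmandu=91, Shanghai=403, Seoul=121, Santiago=146. Santiago (146) − Shanghai (403) = -257.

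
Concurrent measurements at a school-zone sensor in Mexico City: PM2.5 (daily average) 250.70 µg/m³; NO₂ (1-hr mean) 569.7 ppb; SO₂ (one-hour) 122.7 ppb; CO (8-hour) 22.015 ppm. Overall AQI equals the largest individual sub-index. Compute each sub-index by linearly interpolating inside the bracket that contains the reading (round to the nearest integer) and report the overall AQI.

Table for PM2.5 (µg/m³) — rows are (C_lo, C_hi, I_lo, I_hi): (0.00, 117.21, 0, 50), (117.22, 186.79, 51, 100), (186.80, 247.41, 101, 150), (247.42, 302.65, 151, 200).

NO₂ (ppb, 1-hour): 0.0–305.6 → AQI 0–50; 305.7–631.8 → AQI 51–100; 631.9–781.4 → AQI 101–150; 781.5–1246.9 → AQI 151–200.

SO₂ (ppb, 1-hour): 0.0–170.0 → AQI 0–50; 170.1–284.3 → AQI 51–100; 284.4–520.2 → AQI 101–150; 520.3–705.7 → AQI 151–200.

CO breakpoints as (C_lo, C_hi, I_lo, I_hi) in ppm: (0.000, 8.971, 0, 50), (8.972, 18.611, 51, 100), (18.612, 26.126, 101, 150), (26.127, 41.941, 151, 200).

154

PM2.5: 250.70 ∈ [247.42, 302.65] ↔ index [151, 200].
151 + (250.70−247.42)·(200−151)/(302.65−247.42) = 151 + 3.28·49/55.23 ≈ 153.91, so AQI = 154.
NO₂: 569.7 ∈ [305.7, 631.8] ↔ index [51, 100].
51 + (569.7−305.7)·(100−51)/(631.8−305.7) = 51 + 264.0·49/326.1 ≈ 90.67, so AQI = 91.
SO₂: row 0.0–170.0 (AQI 0–50). (50−0)·(122.7−0.0)/(170.0−0.0) + 0 = 50·122.7/170.0 + 0 ≈ 36.09 → 36.
CO: row 18.612–26.126 (AQI 101–150). (150−101)·(22.015−18.612)/(26.126−18.612) + 101 = 49·3.403/7.514 + 101 ≈ 123.19 → 123.
Sub-indices: PM2.5→154, NO₂→91, SO₂→36, CO→123. Overall AQI = max = 154; dominant pollutant is PM2.5.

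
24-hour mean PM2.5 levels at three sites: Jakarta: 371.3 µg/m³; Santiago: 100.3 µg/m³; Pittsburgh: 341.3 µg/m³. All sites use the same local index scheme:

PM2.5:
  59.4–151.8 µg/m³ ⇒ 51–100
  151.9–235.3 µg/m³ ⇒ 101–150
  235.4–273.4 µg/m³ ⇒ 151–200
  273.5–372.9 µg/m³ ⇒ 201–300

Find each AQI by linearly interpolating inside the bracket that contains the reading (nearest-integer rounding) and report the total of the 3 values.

Jakarta: 371.3 lies in 273.5–372.9, so I_lo=201, I_hi=300, C_lo=273.5, C_hi=372.9.
(300−201)/(372.9−273.5) × (371.3−273.5) + 201 = 99/99.4 × 97.8 + 201 ≈ 298.41 → 298.
Santiago: 100.3 lies in 59.4–151.8, so I_lo=51, I_hi=100, C_lo=59.4, C_hi=151.8.
(100−51)/(151.8−59.4) × (100.3−59.4) + 51 = 49/92.4 × 40.9 + 51 ≈ 72.69 → 73.
Pittsburgh: row 273.5–372.9 (AQI 201–300). (300−201)·(341.3−273.5)/(372.9−273.5) + 201 = 99·67.8/99.4 + 201 ≈ 268.53 → 269.
AQIs: Jakarta=298, Santiago=73, Pittsburgh=269. Sum = 298 + 73 + 269 = 640.

640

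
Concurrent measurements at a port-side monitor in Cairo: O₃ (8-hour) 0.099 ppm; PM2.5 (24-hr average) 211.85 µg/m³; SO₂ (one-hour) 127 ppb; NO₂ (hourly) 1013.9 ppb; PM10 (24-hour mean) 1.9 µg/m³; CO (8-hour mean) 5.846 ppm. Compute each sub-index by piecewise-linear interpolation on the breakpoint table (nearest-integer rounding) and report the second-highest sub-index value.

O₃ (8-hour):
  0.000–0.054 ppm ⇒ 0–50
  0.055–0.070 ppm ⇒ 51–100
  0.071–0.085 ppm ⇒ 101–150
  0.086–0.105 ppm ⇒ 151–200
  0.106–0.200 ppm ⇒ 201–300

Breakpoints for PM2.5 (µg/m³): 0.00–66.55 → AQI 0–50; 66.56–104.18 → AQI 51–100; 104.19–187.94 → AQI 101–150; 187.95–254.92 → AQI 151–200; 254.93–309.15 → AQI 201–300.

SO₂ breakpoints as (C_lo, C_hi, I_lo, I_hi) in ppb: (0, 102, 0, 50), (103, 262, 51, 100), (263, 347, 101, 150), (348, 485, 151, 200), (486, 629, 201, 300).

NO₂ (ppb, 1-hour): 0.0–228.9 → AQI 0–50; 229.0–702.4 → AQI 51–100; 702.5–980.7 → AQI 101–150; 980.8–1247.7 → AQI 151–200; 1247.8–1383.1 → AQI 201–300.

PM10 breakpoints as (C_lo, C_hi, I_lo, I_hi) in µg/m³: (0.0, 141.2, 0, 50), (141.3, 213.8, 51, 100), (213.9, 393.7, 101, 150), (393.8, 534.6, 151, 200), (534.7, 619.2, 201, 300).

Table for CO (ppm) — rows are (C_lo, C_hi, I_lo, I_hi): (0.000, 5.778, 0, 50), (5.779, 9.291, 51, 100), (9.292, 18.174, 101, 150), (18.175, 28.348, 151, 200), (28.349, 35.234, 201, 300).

O₃: 0.099 ∈ [0.086, 0.105] ↔ index [151, 200].
151 + (0.099−0.086)·(200−151)/(0.105−0.086) = 151 + 0.013·49/0.019 ≈ 184.53, so AQI = 185.
PM2.5 211.85: bracket 187.95–254.92 → index 151–200; slope 49/66.97, offset 23.90.
AQI = 151 + 49/66.97·23.90 ≈ 168.49 ⇒ 168.
SO₂: 127 lies in 103–262, so I_lo=51, I_hi=100, C_lo=103, C_hi=262.
(100−51)/(262−103) × (127−103) + 51 = 49/159 × 24 + 51 ≈ 58.40 → 58.
NO₂ 1013.9: bracket 980.8–1247.7 → index 151–200; slope 49/266.9, offset 33.1.
AQI = 151 + 49/266.9·33.1 ≈ 157.08 ⇒ 157.
PM10: 1.9 lies in 0.0–141.2, so I_lo=0, I_hi=50, C_lo=0.0, C_hi=141.2.
(50−0)/(141.2−0.0) × (1.9−0.0) + 0 = 50/141.2 × 1.9 + 0 ≈ 0.67 → 1.
CO: 5.846 lies in 5.779–9.291, so I_lo=51, I_hi=100, C_lo=5.779, C_hi=9.291.
(100−51)/(9.291−5.779) × (5.846−5.779) + 51 = 49/3.512 × 0.067 + 51 ≈ 51.93 → 52.
Sub-indices: O₃→185, PM2.5→168, SO₂→58, NO₂→157, PM10→1, CO→52. Ranked high→low: 185, 168, 157, 58, 52, 1. Second-highest sub-index = 168.

168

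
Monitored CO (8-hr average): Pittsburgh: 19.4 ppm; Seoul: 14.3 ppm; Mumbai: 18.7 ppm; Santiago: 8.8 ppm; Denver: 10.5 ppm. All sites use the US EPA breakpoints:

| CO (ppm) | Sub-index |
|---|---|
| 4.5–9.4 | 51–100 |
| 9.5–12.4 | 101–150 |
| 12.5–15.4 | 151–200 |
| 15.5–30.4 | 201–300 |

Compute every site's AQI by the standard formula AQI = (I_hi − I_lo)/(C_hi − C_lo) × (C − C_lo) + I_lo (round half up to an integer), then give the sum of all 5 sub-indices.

842

Pittsburgh 19.4: bracket 15.5–30.4 → index 201–300; slope 99/14.9, offset 3.9.
AQI = 201 + 99/14.9·3.9 ≈ 226.91 ⇒ 227.
Seoul: row 12.5–15.4 (AQI 151–200). (200−151)·(14.3−12.5)/(15.4−12.5) + 151 = 49·1.8/2.9 + 151 ≈ 181.41 → 181.
Mumbai 18.7: bracket 15.5–30.4 → index 201–300; slope 99/14.9, offset 3.2.
AQI = 201 + 99/14.9·3.2 ≈ 222.26 ⇒ 222.
Santiago: 8.8 ∈ [4.5, 9.4] ↔ index [51, 100].
51 + (8.8−4.5)·(100−51)/(9.4−4.5) = 51 + 4.3·49/4.9 ≈ 94.00, so AQI = 94.
Denver: row 9.5–12.4 (AQI 101–150). (150−101)·(10.5−9.5)/(12.4−9.5) + 101 = 49·1.0/2.9 + 101 ≈ 117.90 → 118.
AQIs: Pittsburgh=227, Seoul=181, Mumbai=222, Santiago=94, Denver=118. Sum = 227 + 181 + 222 + 94 + 118 = 842.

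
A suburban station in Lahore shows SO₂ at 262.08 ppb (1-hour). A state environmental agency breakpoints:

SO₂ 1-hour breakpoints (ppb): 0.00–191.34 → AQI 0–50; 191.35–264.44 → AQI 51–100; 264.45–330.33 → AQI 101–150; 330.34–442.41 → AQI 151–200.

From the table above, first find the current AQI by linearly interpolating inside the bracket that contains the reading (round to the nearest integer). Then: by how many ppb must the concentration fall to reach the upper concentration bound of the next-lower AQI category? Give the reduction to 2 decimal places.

70.74

SO₂: 262.08 ∈ [191.35, 264.44] ↔ index [51, 100].
51 + (262.08−191.35)·(100−51)/(264.44−191.35) = 51 + 70.73·49/73.09 ≈ 98.42, so AQI = 98.
Current AQI 98 is in the Moderate range (51–100). The next-lower category tops out at AQI 50, whose upper concentration bound is 191.34 ppb.
Reduction needed = 262.08 − 191.34 = 70.74 ppb.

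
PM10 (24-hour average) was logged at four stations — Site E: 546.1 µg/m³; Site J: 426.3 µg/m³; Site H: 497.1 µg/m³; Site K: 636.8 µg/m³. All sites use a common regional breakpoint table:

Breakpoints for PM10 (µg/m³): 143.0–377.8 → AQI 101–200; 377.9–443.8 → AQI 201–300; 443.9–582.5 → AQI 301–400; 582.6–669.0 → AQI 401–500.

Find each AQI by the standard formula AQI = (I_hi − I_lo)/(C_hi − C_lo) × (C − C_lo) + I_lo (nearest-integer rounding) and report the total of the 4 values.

Site E: 546.1 lies in 443.9–582.5, so I_lo=301, I_hi=400, C_lo=443.9, C_hi=582.5.
(400−301)/(582.5−443.9) × (546.1−443.9) + 301 = 99/138.6 × 102.2 + 301 ≈ 374.00 → 374.
Site J: 426.3 lies in 377.9–443.8, so I_lo=201, I_hi=300, C_lo=377.9, C_hi=443.8.
(300−201)/(443.8−377.9) × (426.3−377.9) + 201 = 99/65.9 × 48.4 + 201 ≈ 273.71 → 274.
Site H: row 443.9–582.5 (AQI 301–400). (400−301)·(497.1−443.9)/(582.5−443.9) + 301 = 99·53.2/138.6 + 301 ≈ 339.00 → 339.
Site K: 636.8 ∈ [582.6, 669.0] ↔ index [401, 500].
401 + (636.8−582.6)·(500−401)/(669.0−582.6) = 401 + 54.2·99/86.4 ≈ 463.10, so AQI = 463.
AQIs: Site E=374, Site J=274, Site H=339, Site K=463. Sum = 374 + 274 + 339 + 463 = 1450.

1450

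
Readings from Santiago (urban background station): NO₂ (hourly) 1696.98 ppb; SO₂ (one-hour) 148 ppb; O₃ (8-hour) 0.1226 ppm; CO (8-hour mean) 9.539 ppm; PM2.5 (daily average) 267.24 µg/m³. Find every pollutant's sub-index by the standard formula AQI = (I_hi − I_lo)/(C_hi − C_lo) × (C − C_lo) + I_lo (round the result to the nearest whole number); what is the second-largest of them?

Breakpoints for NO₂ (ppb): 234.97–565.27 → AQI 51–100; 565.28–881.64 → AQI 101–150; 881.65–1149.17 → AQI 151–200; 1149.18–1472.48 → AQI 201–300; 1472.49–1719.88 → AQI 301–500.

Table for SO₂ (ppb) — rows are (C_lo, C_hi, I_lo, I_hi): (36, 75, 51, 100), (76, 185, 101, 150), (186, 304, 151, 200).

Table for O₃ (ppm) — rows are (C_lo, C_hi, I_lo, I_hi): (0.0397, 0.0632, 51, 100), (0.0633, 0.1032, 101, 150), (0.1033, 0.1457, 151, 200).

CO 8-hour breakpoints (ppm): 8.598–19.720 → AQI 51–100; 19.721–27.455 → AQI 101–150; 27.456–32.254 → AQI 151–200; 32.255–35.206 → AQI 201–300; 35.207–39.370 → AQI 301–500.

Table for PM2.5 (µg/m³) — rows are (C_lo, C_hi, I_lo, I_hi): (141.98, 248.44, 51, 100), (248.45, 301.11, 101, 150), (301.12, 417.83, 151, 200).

173

NO₂: row 1472.49–1719.88 (AQI 301–500). (500−301)·(1696.98−1472.49)/(1719.88−1472.49) + 301 = 199·224.49/247.39 + 301 ≈ 481.58 → 482.
SO₂ 148: bracket 76–185 → index 101–150; slope 49/109, offset 72.
AQI = 101 + 49/109·72 ≈ 133.37 ⇒ 133.
O₃ 0.1226: bracket 0.1033–0.1457 → index 151–200; slope 49/0.0424, offset 0.0193.
AQI = 151 + 49/0.0424·0.0193 ≈ 173.30 ⇒ 173.
CO 9.539: bracket 8.598–19.720 → index 51–100; slope 49/11.122, offset 0.941.
AQI = 51 + 49/11.122·0.941 ≈ 55.15 ⇒ 55.
PM2.5: row 248.45–301.11 (AQI 101–150). (150−101)·(267.24−248.45)/(301.11−248.45) + 101 = 49·18.79/52.66 + 101 ≈ 118.48 → 118.
Sub-indices: NO₂→482, SO₂→133, O₃→173, CO→55, PM2.5→118. Ranked high→low: 482, 173, 133, 118, 55. Second-highest sub-index = 173.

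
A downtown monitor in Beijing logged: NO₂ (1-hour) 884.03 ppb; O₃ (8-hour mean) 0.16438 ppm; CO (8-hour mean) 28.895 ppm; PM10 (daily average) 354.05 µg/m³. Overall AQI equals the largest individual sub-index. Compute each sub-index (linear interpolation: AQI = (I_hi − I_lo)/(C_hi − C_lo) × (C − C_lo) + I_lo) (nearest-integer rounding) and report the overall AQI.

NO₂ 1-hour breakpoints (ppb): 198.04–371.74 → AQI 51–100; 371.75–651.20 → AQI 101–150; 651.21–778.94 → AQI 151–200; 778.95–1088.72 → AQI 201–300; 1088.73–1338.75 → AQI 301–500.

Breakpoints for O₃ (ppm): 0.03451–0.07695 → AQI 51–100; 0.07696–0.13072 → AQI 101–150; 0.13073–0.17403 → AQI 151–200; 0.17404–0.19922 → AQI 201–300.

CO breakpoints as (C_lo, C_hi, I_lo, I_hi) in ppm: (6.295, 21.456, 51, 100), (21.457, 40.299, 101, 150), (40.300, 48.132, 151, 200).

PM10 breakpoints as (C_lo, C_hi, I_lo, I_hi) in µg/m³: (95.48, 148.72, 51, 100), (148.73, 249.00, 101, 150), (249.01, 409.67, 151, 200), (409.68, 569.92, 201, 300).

NO₂ 884.03: bracket 778.95–1088.72 → index 201–300; slope 99/309.77, offset 105.08.
AQI = 201 + 99/309.77·105.08 ≈ 234.58 ⇒ 235.
O₃: 0.16438 ∈ [0.13073, 0.17403] ↔ index [151, 200].
151 + (0.16438−0.13073)·(200−151)/(0.17403−0.13073) = 151 + 0.03365·49/0.04330 ≈ 189.08, so AQI = 189.
CO: 28.895 lies in 21.457–40.299, so I_lo=101, I_hi=150, C_lo=21.457, C_hi=40.299.
(150−101)/(40.299−21.457) × (28.895−21.457) + 101 = 49/18.842 × 7.438 + 101 ≈ 120.34 → 120.
PM10: row 249.01–409.67 (AQI 151–200). (200−151)·(354.05−249.01)/(409.67−249.01) + 151 = 49·105.04/160.66 + 151 ≈ 183.04 → 183.
Sub-indices: NO₂→235, O₃→189, CO→120, PM10→183. Overall AQI = max = 235; dominant pollutant is NO₂.

235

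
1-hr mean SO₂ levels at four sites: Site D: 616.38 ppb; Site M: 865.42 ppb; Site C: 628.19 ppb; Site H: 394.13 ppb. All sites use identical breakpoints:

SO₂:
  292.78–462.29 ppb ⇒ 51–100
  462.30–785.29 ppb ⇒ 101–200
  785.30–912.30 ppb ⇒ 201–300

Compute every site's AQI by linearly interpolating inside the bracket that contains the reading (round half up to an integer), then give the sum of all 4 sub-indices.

Site D: 616.38 ∈ [462.30, 785.29] ↔ index [101, 200].
101 + (616.38−462.30)·(200−101)/(785.29−462.30) = 101 + 154.08·99/322.99 ≈ 148.23, so AQI = 148.
Site M: 865.42 ∈ [785.30, 912.30] ↔ index [201, 300].
201 + (865.42−785.30)·(300−201)/(912.30−785.30) = 201 + 80.12·99/127.00 ≈ 263.46, so AQI = 263.
Site C: 628.19 lies in 462.30–785.29, so I_lo=101, I_hi=200, C_lo=462.30, C_hi=785.29.
(200−101)/(785.29−462.30) × (628.19−462.30) + 101 = 99/322.99 × 165.89 + 101 ≈ 151.85 → 152.
Site H 394.13: bracket 292.78–462.29 → index 51–100; slope 49/169.51, offset 101.35.
AQI = 51 + 49/169.51·101.35 ≈ 80.30 ⇒ 80.
AQIs: Site D=148, Site M=263, Site C=152, Site H=80. Sum = 148 + 263 + 152 + 80 = 643.

643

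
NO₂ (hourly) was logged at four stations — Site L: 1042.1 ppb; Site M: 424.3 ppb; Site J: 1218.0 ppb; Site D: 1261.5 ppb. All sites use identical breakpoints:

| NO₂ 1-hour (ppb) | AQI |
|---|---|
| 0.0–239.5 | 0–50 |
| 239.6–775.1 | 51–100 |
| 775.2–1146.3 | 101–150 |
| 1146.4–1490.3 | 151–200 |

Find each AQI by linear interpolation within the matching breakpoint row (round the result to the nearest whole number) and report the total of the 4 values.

Site L: row 775.2–1146.3 (AQI 101–150). (150−101)·(1042.1−775.2)/(1146.3−775.2) + 101 = 49·266.9/371.1 + 101 ≈ 136.24 → 136.
Site M: 424.3 lies in 239.6–775.1, so I_lo=51, I_hi=100, C_lo=239.6, C_hi=775.1.
(100−51)/(775.1−239.6) × (424.3−239.6) + 51 = 49/535.5 × 184.7 + 51 ≈ 67.90 → 68.
Site J: 1218.0 lies in 1146.4–1490.3, so I_lo=151, I_hi=200, C_lo=1146.4, C_hi=1490.3.
(200−151)/(1490.3−1146.4) × (1218.0−1146.4) + 151 = 49/343.9 × 71.6 + 151 ≈ 161.20 → 161.
Site D 1261.5: bracket 1146.4–1490.3 → index 151–200; slope 49/343.9, offset 115.1.
AQI = 151 + 49/343.9·115.1 ≈ 167.40 ⇒ 167.
AQIs: Site L=136, Site M=68, Site J=161, Site D=167. Sum = 136 + 68 + 161 + 167 = 532.

532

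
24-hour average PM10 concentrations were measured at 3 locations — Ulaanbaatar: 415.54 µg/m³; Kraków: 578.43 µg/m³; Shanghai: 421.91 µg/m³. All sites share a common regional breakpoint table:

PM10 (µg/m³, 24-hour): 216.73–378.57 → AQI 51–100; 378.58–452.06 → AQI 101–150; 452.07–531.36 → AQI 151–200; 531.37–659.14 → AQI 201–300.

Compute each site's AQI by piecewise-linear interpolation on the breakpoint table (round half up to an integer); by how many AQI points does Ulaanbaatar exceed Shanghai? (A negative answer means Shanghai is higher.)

-4

Ulaanbaatar 415.54: bracket 378.58–452.06 → index 101–150; slope 49/73.48, offset 36.96.
AQI = 101 + 49/73.48·36.96 ≈ 125.65 ⇒ 126.
Kraków 578.43: bracket 531.37–659.14 → index 201–300; slope 99/127.77, offset 47.06.
AQI = 201 + 99/127.77·47.06 ≈ 237.46 ⇒ 237.
Shanghai: 421.91 lies in 378.58–452.06, so I_lo=101, I_hi=150, C_lo=378.58, C_hi=452.06.
(150−101)/(452.06−378.58) × (421.91−378.58) + 101 = 49/73.48 × 43.33 + 101 ≈ 129.89 → 130.
AQIs: Ulaanbaatar=126, Kraków=237, Shanghai=130. Ulaanbaatar (126) − Shanghai (130) = -4.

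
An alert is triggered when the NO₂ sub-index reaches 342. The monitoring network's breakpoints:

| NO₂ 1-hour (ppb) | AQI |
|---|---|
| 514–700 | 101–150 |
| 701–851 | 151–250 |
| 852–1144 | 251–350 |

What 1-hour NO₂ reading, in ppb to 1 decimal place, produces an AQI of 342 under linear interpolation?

AQI 342 lies in the 251–350 band, which corresponds to 852–1144 ppb.
C = 852 + (342−251)×(1144−852)/(350−251) = 852 + 91×292/99 ≈ 1120.404 ppb → 1120.4 ppb to 1 dp.

1120.4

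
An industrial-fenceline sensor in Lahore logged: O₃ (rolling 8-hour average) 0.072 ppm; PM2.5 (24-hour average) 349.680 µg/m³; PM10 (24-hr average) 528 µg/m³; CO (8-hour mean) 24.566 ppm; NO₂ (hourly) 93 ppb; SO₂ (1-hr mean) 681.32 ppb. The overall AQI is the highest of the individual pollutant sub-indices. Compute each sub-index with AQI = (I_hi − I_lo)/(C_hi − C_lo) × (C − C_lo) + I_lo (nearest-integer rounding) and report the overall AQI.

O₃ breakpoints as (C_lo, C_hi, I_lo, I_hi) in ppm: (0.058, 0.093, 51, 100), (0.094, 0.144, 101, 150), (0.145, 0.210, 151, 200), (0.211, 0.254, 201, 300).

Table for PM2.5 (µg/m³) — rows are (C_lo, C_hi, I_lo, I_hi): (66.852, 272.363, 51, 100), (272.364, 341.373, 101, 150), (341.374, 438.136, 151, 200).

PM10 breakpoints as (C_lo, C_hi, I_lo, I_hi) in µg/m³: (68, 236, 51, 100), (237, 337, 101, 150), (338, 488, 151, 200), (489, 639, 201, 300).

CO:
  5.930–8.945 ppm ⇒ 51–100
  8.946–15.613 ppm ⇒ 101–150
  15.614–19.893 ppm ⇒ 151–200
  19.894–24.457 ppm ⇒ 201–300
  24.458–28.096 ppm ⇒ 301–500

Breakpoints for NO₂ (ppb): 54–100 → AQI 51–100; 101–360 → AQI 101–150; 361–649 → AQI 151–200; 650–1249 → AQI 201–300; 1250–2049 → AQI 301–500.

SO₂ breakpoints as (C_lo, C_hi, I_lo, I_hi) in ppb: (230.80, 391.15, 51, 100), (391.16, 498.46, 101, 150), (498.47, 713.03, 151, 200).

O₃: 0.072 ∈ [0.058, 0.093] ↔ index [51, 100].
51 + (0.072−0.058)·(100−51)/(0.093−0.058) = 51 + 0.014·49/0.035 ≈ 70.60, so AQI = 71.
PM2.5: 349.680 lies in 341.374–438.136, so I_lo=151, I_hi=200, C_lo=341.374, C_hi=438.136.
(200−151)/(438.136−341.374) × (349.680−341.374) + 151 = 49/96.762 × 8.306 + 151 ≈ 155.21 → 155.
PM10: row 489–639 (AQI 201–300). (300−201)·(528−489)/(639−489) + 201 = 99·39/150 + 201 ≈ 226.74 → 227.
CO: 24.566 ∈ [24.458, 28.096] ↔ index [301, 500].
301 + (24.566−24.458)·(500−301)/(28.096−24.458) = 301 + 0.108·199/3.638 ≈ 306.91, so AQI = 307.
NO₂: 93 ∈ [54, 100] ↔ index [51, 100].
51 + (93−54)·(100−51)/(100−54) = 51 + 39·49/46 ≈ 92.54, so AQI = 93.
SO₂ 681.32: bracket 498.47–713.03 → index 151–200; slope 49/214.56, offset 182.85.
AQI = 151 + 49/214.56·182.85 ≈ 192.76 ⇒ 193.
Sub-indices: O₃→71, PM2.5→155, PM10→227, CO→307, NO₂→93, SO₂→193. Overall AQI = max = 307; dominant pollutant is CO.

307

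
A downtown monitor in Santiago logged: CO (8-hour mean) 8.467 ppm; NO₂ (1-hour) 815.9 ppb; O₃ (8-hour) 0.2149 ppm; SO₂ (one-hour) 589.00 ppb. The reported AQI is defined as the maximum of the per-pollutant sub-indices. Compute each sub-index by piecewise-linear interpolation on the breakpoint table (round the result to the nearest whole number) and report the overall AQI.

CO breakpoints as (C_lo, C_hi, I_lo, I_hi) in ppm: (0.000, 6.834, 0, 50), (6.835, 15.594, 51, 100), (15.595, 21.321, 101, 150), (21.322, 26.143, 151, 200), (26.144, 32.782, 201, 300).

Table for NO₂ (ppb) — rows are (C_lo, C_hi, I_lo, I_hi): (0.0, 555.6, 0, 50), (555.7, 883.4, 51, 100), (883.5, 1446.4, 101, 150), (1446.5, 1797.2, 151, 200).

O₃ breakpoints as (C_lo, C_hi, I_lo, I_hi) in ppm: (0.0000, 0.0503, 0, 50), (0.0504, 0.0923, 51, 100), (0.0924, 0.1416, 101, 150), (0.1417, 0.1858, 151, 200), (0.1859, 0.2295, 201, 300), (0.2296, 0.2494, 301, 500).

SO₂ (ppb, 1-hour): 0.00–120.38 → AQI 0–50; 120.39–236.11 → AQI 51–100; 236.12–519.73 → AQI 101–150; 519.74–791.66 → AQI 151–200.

CO: 8.467 ∈ [6.835, 15.594] ↔ index [51, 100].
51 + (8.467−6.835)·(100−51)/(15.594−6.835) = 51 + 1.632·49/8.759 ≈ 60.13, so AQI = 60.
NO₂: 815.9 ∈ [555.7, 883.4] ↔ index [51, 100].
51 + (815.9−555.7)·(100−51)/(883.4−555.7) = 51 + 260.2·49/327.7 ≈ 89.91, so AQI = 90.
O₃: 0.2149 lies in 0.1859–0.2295, so I_lo=201, I_hi=300, C_lo=0.1859, C_hi=0.2295.
(300−201)/(0.2295−0.1859) × (0.2149−0.1859) + 201 = 99/0.0436 × 0.0290 + 201 ≈ 266.85 → 267.
SO₂ 589.00: bracket 519.74–791.66 → index 151–200; slope 49/271.92, offset 69.26.
AQI = 151 + 49/271.92·69.26 ≈ 163.48 ⇒ 163.
Sub-indices: CO→60, NO₂→90, O₃→267, SO₂→163. Overall AQI = max = 267; dominant pollutant is O₃.

267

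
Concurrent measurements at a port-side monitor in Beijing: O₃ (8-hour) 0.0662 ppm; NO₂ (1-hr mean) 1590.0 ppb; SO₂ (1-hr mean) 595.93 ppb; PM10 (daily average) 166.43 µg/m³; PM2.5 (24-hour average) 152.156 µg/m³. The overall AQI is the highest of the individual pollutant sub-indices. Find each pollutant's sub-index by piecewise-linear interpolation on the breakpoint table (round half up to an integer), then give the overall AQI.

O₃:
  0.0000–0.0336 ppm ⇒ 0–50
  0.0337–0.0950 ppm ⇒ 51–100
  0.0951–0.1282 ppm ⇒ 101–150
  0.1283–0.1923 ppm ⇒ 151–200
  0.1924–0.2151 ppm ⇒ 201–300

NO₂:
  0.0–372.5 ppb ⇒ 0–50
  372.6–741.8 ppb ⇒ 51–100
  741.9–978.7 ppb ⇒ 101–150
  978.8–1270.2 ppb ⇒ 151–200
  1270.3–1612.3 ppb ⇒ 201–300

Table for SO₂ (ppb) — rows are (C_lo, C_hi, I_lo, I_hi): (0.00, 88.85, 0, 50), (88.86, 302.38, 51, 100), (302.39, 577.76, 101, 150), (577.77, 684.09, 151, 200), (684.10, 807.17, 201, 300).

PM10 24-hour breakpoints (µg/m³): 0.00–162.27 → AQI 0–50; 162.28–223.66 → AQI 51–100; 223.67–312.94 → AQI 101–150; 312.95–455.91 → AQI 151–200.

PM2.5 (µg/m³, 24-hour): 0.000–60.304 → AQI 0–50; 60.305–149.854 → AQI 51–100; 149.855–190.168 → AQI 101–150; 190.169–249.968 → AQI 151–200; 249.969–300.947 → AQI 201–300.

294

O₃ 0.0662: bracket 0.0337–0.0950 → index 51–100; slope 49/0.0613, offset 0.0325.
AQI = 51 + 49/0.0613·0.0325 ≈ 76.98 ⇒ 77.
NO₂: 1590.0 lies in 1270.3–1612.3, so I_lo=201, I_hi=300, C_lo=1270.3, C_hi=1612.3.
(300−201)/(1612.3−1270.3) × (1590.0−1270.3) + 201 = 99/342.0 × 319.7 + 201 ≈ 293.54 → 294.
SO₂ 595.93: bracket 577.77–684.09 → index 151–200; slope 49/106.32, offset 18.16.
AQI = 151 + 49/106.32·18.16 ≈ 159.37 ⇒ 159.
PM10: row 162.28–223.66 (AQI 51–100). (100−51)·(166.43−162.28)/(223.66−162.28) + 51 = 49·4.15/61.38 + 51 ≈ 54.31 → 54.
PM2.5: row 149.855–190.168 (AQI 101–150). (150−101)·(152.156−149.855)/(190.168−149.855) + 101 = 49·2.301/40.313 + 101 ≈ 103.80 → 104.
Sub-indices: O₃→77, NO₂→294, SO₂→159, PM10→54, PM2.5→104. Overall AQI = max = 294; dominant pollutant is NO₂.
AQI 294: Very Unhealthy.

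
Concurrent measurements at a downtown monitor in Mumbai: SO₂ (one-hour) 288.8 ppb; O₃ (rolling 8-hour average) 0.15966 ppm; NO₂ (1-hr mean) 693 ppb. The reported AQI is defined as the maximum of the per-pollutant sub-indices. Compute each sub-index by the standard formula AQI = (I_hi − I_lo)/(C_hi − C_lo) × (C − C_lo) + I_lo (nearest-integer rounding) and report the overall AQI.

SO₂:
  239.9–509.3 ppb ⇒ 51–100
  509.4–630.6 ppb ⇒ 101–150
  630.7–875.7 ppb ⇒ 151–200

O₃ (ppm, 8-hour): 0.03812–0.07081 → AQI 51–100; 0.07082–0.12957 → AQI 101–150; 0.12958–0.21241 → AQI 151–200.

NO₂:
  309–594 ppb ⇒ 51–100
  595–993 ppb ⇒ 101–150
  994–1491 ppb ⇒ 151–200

169

SO₂: 288.8 ∈ [239.9, 509.3] ↔ index [51, 100].
51 + (288.8−239.9)·(100−51)/(509.3−239.9) = 51 + 48.9·49/269.4 ≈ 59.89, so AQI = 60.
O₃: 0.15966 ∈ [0.12958, 0.21241] ↔ index [151, 200].
151 + (0.15966−0.12958)·(200−151)/(0.21241−0.12958) = 151 + 0.03008·49/0.08283 ≈ 168.79, so AQI = 169.
NO₂: row 595–993 (AQI 101–150). (150−101)·(693−595)/(993−595) + 101 = 49·98/398 + 101 ≈ 113.07 → 113.
Sub-indices: SO₂→60, O₃→169, NO₂→113. Overall AQI = max = 169; dominant pollutant is O₃.
AQI 169: Unhealthy.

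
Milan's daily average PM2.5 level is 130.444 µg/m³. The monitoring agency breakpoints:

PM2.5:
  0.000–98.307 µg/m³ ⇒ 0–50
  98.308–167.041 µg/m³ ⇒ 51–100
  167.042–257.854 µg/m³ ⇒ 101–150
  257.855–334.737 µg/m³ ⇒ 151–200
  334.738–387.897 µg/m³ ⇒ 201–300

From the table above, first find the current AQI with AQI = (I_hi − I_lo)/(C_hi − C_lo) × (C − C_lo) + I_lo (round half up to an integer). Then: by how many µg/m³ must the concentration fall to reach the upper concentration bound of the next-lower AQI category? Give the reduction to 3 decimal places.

PM2.5 130.444: bracket 98.308–167.041 → index 51–100; slope 49/68.733, offset 32.136.
AQI = 51 + 49/68.733·32.136 ≈ 73.91 ⇒ 74.
Current AQI 74 is in the Moderate range (51–100). The next-lower category tops out at AQI 50, whose upper concentration bound is 98.307 µg/m³.
Reduction needed = 130.444 − 98.307 = 32.137 µg/m³.

32.137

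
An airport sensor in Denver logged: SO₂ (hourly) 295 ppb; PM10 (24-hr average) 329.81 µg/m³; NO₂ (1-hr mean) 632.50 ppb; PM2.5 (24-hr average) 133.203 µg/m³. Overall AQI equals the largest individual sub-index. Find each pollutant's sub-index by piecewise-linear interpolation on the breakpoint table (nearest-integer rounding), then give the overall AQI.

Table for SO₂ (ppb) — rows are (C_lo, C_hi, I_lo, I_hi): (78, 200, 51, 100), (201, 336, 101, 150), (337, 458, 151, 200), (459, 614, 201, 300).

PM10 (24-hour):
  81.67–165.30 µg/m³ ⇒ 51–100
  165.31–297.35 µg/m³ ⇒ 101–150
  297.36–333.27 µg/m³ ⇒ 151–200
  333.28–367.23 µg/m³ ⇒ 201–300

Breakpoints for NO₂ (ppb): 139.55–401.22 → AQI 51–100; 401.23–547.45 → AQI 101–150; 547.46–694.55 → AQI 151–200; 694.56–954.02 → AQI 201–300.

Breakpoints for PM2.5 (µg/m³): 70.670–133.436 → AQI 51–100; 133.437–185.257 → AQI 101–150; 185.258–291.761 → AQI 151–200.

SO₂ 295: bracket 201–336 → index 101–150; slope 49/135, offset 94.
AQI = 101 + 49/135·94 ≈ 135.12 ⇒ 135.
PM10: 329.81 lies in 297.36–333.27, so I_lo=151, I_hi=200, C_lo=297.36, C_hi=333.27.
(200−151)/(333.27−297.36) × (329.81−297.36) + 151 = 49/35.91 × 32.45 + 151 ≈ 195.28 → 195.
NO₂: row 547.46–694.55 (AQI 151–200). (200−151)·(632.50−547.46)/(694.55−547.46) + 151 = 49·85.04/147.09 + 151 ≈ 179.33 → 179.
PM2.5: row 70.670–133.436 (AQI 51–100). (100−51)·(133.203−70.670)/(133.436−70.670) + 51 = 49·62.533/62.766 + 51 ≈ 99.82 → 100.
Sub-indices: SO₂→135, PM10→195, NO₂→179, PM2.5→100. Overall AQI = max = 195; dominant pollutant is PM10.

195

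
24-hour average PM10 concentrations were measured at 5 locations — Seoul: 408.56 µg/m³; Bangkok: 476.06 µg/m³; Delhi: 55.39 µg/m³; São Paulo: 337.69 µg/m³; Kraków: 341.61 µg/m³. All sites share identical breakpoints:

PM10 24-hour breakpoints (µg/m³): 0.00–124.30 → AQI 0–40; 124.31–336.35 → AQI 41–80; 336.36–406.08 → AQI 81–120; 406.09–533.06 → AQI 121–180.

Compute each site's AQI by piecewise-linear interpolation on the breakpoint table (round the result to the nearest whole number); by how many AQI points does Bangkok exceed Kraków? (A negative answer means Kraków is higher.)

70

Seoul: 408.56 lies in 406.09–533.06, so I_lo=121, I_hi=180, C_lo=406.09, C_hi=533.06.
(180−121)/(533.06−406.09) × (408.56−406.09) + 121 = 59/126.97 × 2.47 + 121 ≈ 122.15 → 122.
Bangkok 476.06: bracket 406.09–533.06 → index 121–180; slope 59/126.97, offset 69.97.
AQI = 121 + 59/126.97·69.97 ≈ 153.51 ⇒ 154.
Delhi: 55.39 lies in 0.00–124.30, so I_lo=0, I_hi=40, C_lo=0.00, C_hi=124.30.
(40−0)/(124.30−0.00) × (55.39−0.00) + 0 = 40/124.30 × 55.39 + 0 ≈ 17.82 → 18.
São Paulo: row 336.36–406.08 (AQI 81–120). (120−81)·(337.69−336.36)/(406.08−336.36) + 81 = 39·1.33/69.72 + 81 ≈ 81.74 → 82.
Kraków: 341.61 ∈ [336.36, 406.08] ↔ index [81, 120].
81 + (341.61−336.36)·(120−81)/(406.08−336.36) = 81 + 5.25·39/69.72 ≈ 83.94, so AQI = 84.
AQIs: Seoul=122, Bangkok=154, Delhi=18, São Paulo=82, Kraków=84. Bangkok (154) − Kraków (84) = 70.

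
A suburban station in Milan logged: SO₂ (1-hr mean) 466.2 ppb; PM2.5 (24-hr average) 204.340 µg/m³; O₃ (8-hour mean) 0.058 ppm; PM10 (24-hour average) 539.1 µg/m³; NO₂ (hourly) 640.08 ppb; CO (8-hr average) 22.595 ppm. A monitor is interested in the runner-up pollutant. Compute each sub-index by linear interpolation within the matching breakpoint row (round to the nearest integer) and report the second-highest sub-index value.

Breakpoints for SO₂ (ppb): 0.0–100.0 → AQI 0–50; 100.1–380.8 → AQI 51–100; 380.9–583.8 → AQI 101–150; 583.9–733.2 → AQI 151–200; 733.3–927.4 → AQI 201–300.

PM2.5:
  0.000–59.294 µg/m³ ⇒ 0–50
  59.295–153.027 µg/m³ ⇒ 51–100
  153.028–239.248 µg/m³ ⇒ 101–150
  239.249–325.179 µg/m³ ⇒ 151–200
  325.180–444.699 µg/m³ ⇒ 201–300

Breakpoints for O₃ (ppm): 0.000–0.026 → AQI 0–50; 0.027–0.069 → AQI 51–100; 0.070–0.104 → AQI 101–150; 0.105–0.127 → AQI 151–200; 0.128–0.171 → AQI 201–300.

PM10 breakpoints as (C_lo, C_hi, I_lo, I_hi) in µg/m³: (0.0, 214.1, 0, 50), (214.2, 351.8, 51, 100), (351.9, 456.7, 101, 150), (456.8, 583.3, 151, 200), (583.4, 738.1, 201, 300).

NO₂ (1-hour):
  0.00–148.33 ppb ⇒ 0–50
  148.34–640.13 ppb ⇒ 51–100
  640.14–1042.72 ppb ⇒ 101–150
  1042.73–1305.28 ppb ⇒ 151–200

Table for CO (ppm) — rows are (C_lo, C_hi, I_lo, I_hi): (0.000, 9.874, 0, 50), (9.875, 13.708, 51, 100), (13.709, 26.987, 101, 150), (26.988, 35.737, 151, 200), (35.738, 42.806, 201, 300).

SO₂: row 380.9–583.8 (AQI 101–150). (150−101)·(466.2−380.9)/(583.8−380.9) + 101 = 49·85.3/202.9 + 101 ≈ 121.60 → 122.
PM2.5 204.340: bracket 153.028–239.248 → index 101–150; slope 49/86.220, offset 51.312.
AQI = 101 + 49/86.220·51.312 ≈ 130.16 ⇒ 130.
O₃: 0.058 ∈ [0.027, 0.069] ↔ index [51, 100].
51 + (0.058−0.027)·(100−51)/(0.069−0.027) = 51 + 0.031·49/0.042 ≈ 87.17, so AQI = 87.
PM10 539.1: bracket 456.8–583.3 → index 151–200; slope 49/126.5, offset 82.3.
AQI = 151 + 49/126.5·82.3 ≈ 182.88 ⇒ 183.
NO₂: row 148.34–640.13 (AQI 51–100). (100−51)·(640.08−148.34)/(640.13−148.34) + 51 = 49·491.74/491.79 + 51 ≈ 100.00 → 100.
CO 22.595: bracket 13.709–26.987 → index 101–150; slope 49/13.278, offset 8.886.
AQI = 101 + 49/13.278·8.886 ≈ 133.79 ⇒ 134.
Sub-indices: SO₂→122, PM2.5→130, O₃→87, PM10→183, NO₂→100, CO→134. Ranked high→low: 183, 134, 130, 122, 100, 87. Second-highest sub-index = 134.

134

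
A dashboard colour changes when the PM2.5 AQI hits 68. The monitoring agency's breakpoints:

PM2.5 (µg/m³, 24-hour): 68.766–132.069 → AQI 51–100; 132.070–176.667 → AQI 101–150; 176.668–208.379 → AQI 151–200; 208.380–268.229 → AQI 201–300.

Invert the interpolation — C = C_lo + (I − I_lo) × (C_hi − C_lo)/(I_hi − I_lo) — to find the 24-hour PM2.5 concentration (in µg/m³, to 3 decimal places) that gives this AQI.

AQI 68 lies in the 51–100 band, which corresponds to 68.766–132.069 µg/m³.
C = 68.766 + (68−51)×(132.069−68.766)/(100−51) = 68.766 + 17×63.303/49 ≈ 90.72827 µg/m³ → 90.728 µg/m³ to 3 dp.

90.728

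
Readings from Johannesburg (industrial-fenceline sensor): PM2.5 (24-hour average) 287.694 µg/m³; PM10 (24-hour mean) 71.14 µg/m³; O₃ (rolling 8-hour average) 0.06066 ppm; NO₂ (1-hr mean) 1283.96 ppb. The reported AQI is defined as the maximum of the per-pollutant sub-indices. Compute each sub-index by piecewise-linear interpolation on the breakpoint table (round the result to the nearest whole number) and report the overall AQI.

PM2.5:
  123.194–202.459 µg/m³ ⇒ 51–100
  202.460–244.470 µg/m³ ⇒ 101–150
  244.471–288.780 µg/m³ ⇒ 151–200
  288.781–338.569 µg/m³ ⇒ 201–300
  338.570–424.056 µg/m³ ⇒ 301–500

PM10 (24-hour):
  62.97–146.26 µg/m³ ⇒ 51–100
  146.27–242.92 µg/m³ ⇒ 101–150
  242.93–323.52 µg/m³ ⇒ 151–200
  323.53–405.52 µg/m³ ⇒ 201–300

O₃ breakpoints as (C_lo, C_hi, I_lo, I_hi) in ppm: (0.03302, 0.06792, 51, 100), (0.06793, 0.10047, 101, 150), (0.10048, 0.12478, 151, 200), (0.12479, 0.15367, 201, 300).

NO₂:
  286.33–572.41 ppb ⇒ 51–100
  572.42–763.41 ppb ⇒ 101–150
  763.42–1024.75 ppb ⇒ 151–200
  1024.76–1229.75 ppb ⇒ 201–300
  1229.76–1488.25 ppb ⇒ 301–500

343

PM2.5: 287.694 ∈ [244.471, 288.780] ↔ index [151, 200].
151 + (287.694−244.471)·(200−151)/(288.780−244.471) = 151 + 43.223·49/44.309 ≈ 198.80, so AQI = 199.
PM10 71.14: bracket 62.97–146.26 → index 51–100; slope 49/83.29, offset 8.17.
AQI = 51 + 49/83.29·8.17 ≈ 55.81 ⇒ 56.
O₃: 0.06066 ∈ [0.03302, 0.06792] ↔ index [51, 100].
51 + (0.06066−0.03302)·(100−51)/(0.06792−0.03302) = 51 + 0.02764·49/0.03490 ≈ 89.81, so AQI = 90.
NO₂: row 1229.76–1488.25 (AQI 301–500). (500−301)·(1283.96−1229.76)/(1488.25−1229.76) + 301 = 199·54.20/258.49 + 301 ≈ 342.73 → 343.
Sub-indices: PM2.5→199, PM10→56, O₃→90, NO₂→343. Overall AQI = max = 343; dominant pollutant is NO₂.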